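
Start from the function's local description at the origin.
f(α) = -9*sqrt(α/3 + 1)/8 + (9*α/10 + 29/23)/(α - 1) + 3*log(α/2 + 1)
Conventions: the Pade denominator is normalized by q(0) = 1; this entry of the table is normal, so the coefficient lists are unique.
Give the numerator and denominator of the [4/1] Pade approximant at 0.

Taylor coefficients needed (expand at 0): a_0 = -439/184, a_1 = -1561/1840, a_2 = -18549/7360, a_3 = -90019/44160, a_4 = -2339281/1059840, a_5 = -13622629/6359040.
Write the denominator as Q(α) = 1 + q1*α. Requiring Q*f - P = O(α^6) with deg P <= 4 kills the coefficients of α^5..α^5 in Q*f:
  α^5: a_5 + q1*a_4 = 0, i.e. -13622629/6359040 + (-2339281/1059840)*q1 = 0.
Solving this linear system: q1 = -13622629/14035686.
The numerator is Q*f truncated at degree 4: P0 = a_0 = -439/184; P1 = a_1 + q1*a_0 = 205943671/140356860; P2 = a_2 + q1*a_1 = -544373429/320815680; P3 = a_3 + q1*a_2 = 915356717/2245709760; P4 = a_4 + q1*a_3 = -8218171553/35931356160.

The Pade approximant has numerator coefficients [-439/184, 205943671/140356860, -544373429/320815680, 915356717/2245709760, -8218171553/35931356160]; denominator coefficients [1, -13622629/14035686].


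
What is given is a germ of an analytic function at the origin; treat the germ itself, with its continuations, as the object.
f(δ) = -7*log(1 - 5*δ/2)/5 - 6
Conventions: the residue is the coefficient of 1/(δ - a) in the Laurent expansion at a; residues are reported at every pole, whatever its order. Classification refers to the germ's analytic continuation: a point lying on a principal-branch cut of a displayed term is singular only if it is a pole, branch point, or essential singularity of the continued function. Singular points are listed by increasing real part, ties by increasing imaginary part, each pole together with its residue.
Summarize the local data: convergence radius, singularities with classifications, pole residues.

Radius of convergence at 0: 2/5.
At 2/5: a logarithmic branch point.

Branch term (-7/5)*log(1 - δ/(2/5)): its argument vanishes at δ = 2/5, a logarithmic branch point, modulus 2/5.
The radius of convergence is the smallest modulus among the singular points: 2/5.


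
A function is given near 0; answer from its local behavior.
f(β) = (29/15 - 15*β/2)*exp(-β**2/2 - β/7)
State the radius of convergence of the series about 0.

The factor exp(-β**2/2 - β/7) is entire and contributes no finite singular point.
The polynomial part has no poles.
No finite singular points: the Taylor series at 0 converges everywhere.

The radius of convergence is infinite.


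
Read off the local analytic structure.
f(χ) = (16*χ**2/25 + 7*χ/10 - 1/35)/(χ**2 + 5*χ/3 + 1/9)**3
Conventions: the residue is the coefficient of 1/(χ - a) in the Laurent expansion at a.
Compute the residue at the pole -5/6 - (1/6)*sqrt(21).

The factor χ**2 + 5*χ/3 + 1/9 splits as (χ - a)(χ - a') with a = -5/6 - (1/6)*sqrt(21), a' = -5/6 + (1/6)*sqrt(21). At the order-3 pole a set g(χ) = (χ - a)^3*f(χ) = [16*χ**2/25 + 7*χ/10 - 1/35] / (χ - a')^3.
Order-3 pole: residue = g''(a)/2; g''(-5/6 - (1/6)*sqrt(21)) = (5517/60025)*sqrt(21), so the residue is (5517/120050)*sqrt(21).

The residue is (5517/120050)*sqrt(21).


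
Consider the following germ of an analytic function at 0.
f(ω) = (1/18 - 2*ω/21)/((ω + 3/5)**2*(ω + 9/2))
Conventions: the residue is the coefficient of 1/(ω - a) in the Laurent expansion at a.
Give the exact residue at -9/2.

At the order-1 pole -9/2 set g(ω) = (ω - (-9/2))*f(ω) = (1/18 - 2*ω/21)/(ω + 3/5)**2.
Simple pole: residue = g(a) at a = -9/2, which is 3050/95823.

The residue is 3050/95823.


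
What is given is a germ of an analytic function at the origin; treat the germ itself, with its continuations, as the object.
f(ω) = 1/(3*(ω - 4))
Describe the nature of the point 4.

The denominator factor ω - 4 vanishes at 4 and appears to the power 1; the numerator there equals 1/3, nonzero, and no other factor vanishes.
Hence a pole whose order is the multiplicity, 1.

The point is a pole of order 1.


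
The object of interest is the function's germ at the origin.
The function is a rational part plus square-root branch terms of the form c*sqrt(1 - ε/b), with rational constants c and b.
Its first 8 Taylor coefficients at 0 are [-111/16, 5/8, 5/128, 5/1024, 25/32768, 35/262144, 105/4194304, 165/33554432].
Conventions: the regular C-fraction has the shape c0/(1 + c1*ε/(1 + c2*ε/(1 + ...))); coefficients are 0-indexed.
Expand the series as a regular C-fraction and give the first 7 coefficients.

The regular C-fraction coefficients are [-111/16, 10/111, -271/1776, -111/4336, -431/4336, -271/6896, -591/6896].

Taylor coefficients (read off): a_0 = -111/16, a_1 = 5/8, a_2 = 5/128, a_3 = 5/1024, a_4 = 25/32768, a_5 = 35/262144, a_6 = 105/4194304.
c0 = a_0 = -111/16. Peel one level at a time: if S = 1 + c*ε/S' with S'(0) = 1, then c is the ε-coefficient of S and S' = c*ε/(S - 1).
S_1 = c0/f = 1 + (10/111)*ε + (1355/98568)*ε^2 + ...; c1 = 10/111.
S_2 = c1*ε/(S_1 - 1) = 1 + (-271/1776)*ε + (-1/256)*ε^2 + ...; c2 = -271/1776.
S_3 = c2*ε/(S_2 - 1) = 1 + (-111/4336)*ε + (-47841/18800896)*ε^2 + ...; c3 = -111/4336.
S_4 = c3*ε/(S_3 - 1) = 1 + (-431/4336)*ε + (-1/256)*ε^2 + ...; c4 = -431/4336.
S_5 = c4*ε/(S_4 - 1) = 1 + (-271/6896)*ε + (-160161/47554816)*ε^2 + ...; c5 = -271/6896.
S_6 = c5*ε/(S_5 - 1) = 1 + (-591/6896)*ε + ...; c6 = -591/6896.


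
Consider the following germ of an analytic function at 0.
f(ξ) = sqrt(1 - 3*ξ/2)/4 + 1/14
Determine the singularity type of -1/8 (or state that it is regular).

The point is a regular point.

There is no denominator, hence no pole anywhere.
Branch term sqrt(1 - ξ/(2/3)): argument at -1/8 is 19/16, nonzero, so -1/8 is not its branch point (a point on a principal cut is still regular for the continued germ).
So the germ continues analytically to -1/8.


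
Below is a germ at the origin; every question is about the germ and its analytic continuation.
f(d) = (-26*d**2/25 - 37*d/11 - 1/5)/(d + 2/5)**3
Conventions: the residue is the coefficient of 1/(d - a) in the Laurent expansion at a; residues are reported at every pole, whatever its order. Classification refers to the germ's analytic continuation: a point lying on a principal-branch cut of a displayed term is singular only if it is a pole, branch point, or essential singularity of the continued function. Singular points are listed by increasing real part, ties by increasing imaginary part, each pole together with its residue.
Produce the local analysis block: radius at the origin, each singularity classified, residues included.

Radius of convergence at 0: 2/5.
At -2/5: a pole of order 3; residue -26/25.

Denominator factor (d + 2/5)^3: pole of order 3 at -2/5, modulus 2/5.
The radius of convergence is the smallest modulus among the singular points: 2/5.
At the order-3 pole -2/5 set g(d) = (d - (-2/5))^3*f(d) = -26*d**2/25 - 37*d/11 - 1/5.
Order-3 pole: residue = g''(a)/2; g''(-2/5) = -52/25, so the residue is -26/25.


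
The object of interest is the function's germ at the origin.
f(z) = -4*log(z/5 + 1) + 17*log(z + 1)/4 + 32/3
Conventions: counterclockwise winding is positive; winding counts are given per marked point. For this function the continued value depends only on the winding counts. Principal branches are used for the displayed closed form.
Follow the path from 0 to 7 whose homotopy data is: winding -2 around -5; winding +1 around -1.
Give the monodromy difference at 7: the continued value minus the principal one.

Continued minus principal equals (49/2)*pi*i.

The rational part is single-valued and drops out of the difference; each branch term changes only by its own monodromy.
(-4)*log(1 - z/(-5)): each positive loop around -5 adds 2*pi*i to the log, so winding -2 contributes (-4)*(-2)*2*pi*i = (16)*pi*i.
(17/4)*log(1 - z/(-1)): each positive loop around -1 adds 2*pi*i to the log, so winding +1 contributes (17/4)*(1)*2*pi*i = (17/2)*pi*i.
Summing the contributions at z = 7 gives (49/2)*pi*i.


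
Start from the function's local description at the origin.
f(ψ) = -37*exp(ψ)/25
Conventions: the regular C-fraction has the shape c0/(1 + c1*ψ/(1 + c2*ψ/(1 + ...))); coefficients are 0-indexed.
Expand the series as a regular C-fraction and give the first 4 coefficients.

The regular C-fraction coefficients are [-37/25, -1, 1/2, -1/6].

Taylor coefficients (expand at 0): a_0 = -37/25, a_1 = -37/25, a_2 = -37/50, a_3 = -37/150.
c0 = a_0 = -37/25. Peel one level at a time: if S = 1 + c*ψ/S' with S'(0) = 1, then c is the ψ-coefficient of S and S' = c*ψ/(S - 1).
S_1 = c0/f = 1 + (-1)*ψ + (1/2)*ψ^2 + ...; c1 = -1.
S_2 = c1*ψ/(S_1 - 1) = 1 + (1/2)*ψ + (1/12)*ψ^2 + ...; c2 = 1/2.
S_3 = c2*ψ/(S_2 - 1) = 1 + (-1/6)*ψ + ...; c3 = -1/6.


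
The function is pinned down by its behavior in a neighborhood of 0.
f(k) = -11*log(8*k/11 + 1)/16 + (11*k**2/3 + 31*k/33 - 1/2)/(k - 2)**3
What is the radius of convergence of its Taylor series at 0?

Denominator factor (k - 2)^3: pole of order 3 at 2, modulus 2.
Branch term (-11/16)*log(1 - k/(-11/8)): its argument vanishes at k = -11/8, a logarithmic branch point, modulus 11/8.
The radius of convergence is the smallest modulus among the singular points: 11/8.

The radius of convergence is 11/8.


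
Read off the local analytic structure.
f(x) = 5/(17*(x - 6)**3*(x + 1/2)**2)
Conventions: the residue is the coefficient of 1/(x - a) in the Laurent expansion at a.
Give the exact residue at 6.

The residue is 240/485537.

At the order-3 pole 6 set g(x) = (x - (6))^3*f(x) = 5/(17*(x + 1/2)**2).
Order-3 pole: residue = g''(a)/2; g''(6) = 480/485537, so the residue is 240/485537.


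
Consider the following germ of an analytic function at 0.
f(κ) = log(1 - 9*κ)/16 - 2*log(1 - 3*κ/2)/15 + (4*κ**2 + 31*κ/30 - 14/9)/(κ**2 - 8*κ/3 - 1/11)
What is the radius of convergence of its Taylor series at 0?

Denominator factor (κ**2 - 8*κ/3 - 1/11): discriminant 740/99, real irrational roots 4/3 + (1/33)*sqrt(2035) and 4/3 - (1/33)*sqrt(2035); poles of order 1, moduli 4/3 + (1/33)*sqrt(2035) and -4/3 + (1/33)*sqrt(2035).
Branch term (1/16)*log(1 - κ/(1/9)): its argument vanishes at κ = 1/9, a logarithmic branch point, modulus 1/9.
Branch term (-2/15)*log(1 - κ/(2/3)): its argument vanishes at κ = 2/3, a logarithmic branch point, modulus 2/3.
The radius of convergence is the smallest modulus among the singular points: -4/3 + (1/33)*sqrt(2035).

The radius of convergence is -4/3 + (1/33)*sqrt(2035).


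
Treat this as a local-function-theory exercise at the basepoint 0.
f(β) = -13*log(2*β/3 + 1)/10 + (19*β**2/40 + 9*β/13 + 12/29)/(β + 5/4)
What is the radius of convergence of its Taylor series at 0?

The radius of convergence is 5/4.

Denominator factor (β + 5/4): pole of order 1 at -5/4, modulus 5/4.
Branch term (-13/10)*log(1 - β/(-3/2)): its argument vanishes at β = -3/2, a logarithmic branch point, modulus 3/2.
The radius of convergence is the smallest modulus among the singular points: 5/4.


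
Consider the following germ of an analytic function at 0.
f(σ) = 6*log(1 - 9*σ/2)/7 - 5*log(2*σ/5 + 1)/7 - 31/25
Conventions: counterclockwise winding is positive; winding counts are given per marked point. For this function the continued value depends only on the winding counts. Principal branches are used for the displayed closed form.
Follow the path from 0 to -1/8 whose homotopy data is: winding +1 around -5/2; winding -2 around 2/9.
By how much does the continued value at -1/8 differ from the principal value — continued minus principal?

Continued minus principal equals -(34/7)*pi*i.

The rational part is single-valued and drops out of the difference; each branch term changes only by its own monodromy.
(6/7)*log(1 - σ/(2/9)): each positive loop around 2/9 adds 2*pi*i to the log, so winding -2 contributes (6/7)*(-2)*2*pi*i = -(24/7)*pi*i.
(-5/7)*log(1 - σ/(-5/2)): each positive loop around -5/2 adds 2*pi*i to the log, so winding +1 contributes (-5/7)*(1)*2*pi*i = -(10/7)*pi*i.
Summing the contributions at σ = -1/8 gives -(34/7)*pi*i.


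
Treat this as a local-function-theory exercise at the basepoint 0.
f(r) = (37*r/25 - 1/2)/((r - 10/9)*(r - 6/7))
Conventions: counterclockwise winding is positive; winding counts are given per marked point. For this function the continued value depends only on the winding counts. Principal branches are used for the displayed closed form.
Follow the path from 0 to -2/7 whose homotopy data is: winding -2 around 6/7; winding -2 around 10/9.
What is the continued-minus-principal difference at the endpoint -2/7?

Continued minus principal equals 0.

The function is rational, hence single-valued: continuing it around any pole returns the same value, so the difference is 0.


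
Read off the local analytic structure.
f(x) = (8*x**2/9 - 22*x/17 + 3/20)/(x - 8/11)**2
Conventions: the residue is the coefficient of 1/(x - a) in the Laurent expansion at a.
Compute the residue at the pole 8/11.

The residue is -2/1683.

At the order-2 pole 8/11 set g(x) = (x - (8/11))^2*f(x) = 8*x**2/9 - 22*x/17 + 3/20.
Order-2 pole: residue = g'(a); g'(8/11) = -2/1683, so the residue is -2/1683.


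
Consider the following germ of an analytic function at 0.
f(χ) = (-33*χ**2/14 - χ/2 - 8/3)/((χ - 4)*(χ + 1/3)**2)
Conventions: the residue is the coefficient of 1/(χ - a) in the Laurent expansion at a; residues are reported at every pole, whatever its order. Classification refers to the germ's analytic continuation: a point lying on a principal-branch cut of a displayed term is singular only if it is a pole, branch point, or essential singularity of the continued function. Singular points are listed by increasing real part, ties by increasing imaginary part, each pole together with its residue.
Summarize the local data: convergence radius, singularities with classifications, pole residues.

Radius of convergence at 0: 1/3.
At -1/3: a pole of order 2; residue -237/2366.
At 4: a pole of order 1; residue -2670/1183.

Denominator factor (χ + 1/3)^2: pole of order 2 at -1/3, modulus 1/3.
Denominator factor (χ - 4): pole of order 1 at 4, modulus 4.
The radius of convergence is the smallest modulus among the singular points: 1/3.
At the order-2 pole -1/3 set g(χ) = (χ - (-1/3))^2*f(χ) = (-33*χ**2/14 - χ/2 - 8/3)/(χ - 4).
Order-2 pole: residue = g'(a); g'(-1/3) = -237/2366, so the residue is -237/2366.
At the order-1 pole 4 set g(χ) = (χ - (4))*f(χ) = (-33*χ**2/14 - χ/2 - 8/3)/(χ + 1/3)**2.
Simple pole: residue = g(a) at a = 4, which is -2670/1183.
List the singular points by increasing real part (a conjugate pair: the negative imaginary part first).


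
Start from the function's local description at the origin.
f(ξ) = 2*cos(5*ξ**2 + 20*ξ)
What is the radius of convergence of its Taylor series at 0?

The radius of convergence is infinite.

The factor cos(5*ξ**2 + 20*ξ) is entire and contributes no finite singular point.
The polynomial part has no poles.
No finite singular points: the Taylor series at 0 converges everywhere.


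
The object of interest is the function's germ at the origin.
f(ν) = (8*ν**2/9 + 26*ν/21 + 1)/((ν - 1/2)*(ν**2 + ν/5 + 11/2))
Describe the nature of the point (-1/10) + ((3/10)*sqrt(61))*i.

The denominator factor ν**2 + ν/5 + 11/2 vanishes at (-1/10) + ((3/10)*sqrt(61))*i and appears to the power 1; the numerator there equals (-6292/1575) + ((167/525)*sqrt(61))*i, nonzero, and no other factor vanishes.
Hence a pole whose order is the multiplicity, 1.

The point is a pole of order 1.


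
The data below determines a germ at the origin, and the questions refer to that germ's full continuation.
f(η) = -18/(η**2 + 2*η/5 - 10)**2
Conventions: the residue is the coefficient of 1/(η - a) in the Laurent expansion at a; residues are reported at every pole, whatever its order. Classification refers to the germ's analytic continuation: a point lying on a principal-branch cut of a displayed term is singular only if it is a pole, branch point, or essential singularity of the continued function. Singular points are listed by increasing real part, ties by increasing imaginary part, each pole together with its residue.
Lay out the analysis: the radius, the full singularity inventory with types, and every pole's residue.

Denominator factor (η**2 + 2*η/5 - 10)^2: discriminant 1004/25, real irrational roots -1/5 + (1/5)*sqrt(251) and -1/5 - (1/5)*sqrt(251); poles of order 2, moduli -1/5 + (1/5)*sqrt(251) and 1/5 + (1/5)*sqrt(251).
The radius of convergence is the smallest modulus among the singular points: -1/5 + (1/5)*sqrt(251).
The factor η**2 + 2*η/5 - 10 splits as (η - a)(η - a') with a = -1/5 - (1/5)*sqrt(251), a' = -1/5 + (1/5)*sqrt(251). At the order-2 pole a set g(η) = (η - a)^2*f(η) = [-18] / (η - a')^2.
Order-2 pole: residue = g'(a); g'(-1/5 - (1/5)*sqrt(251)) = -(1125/126002)*sqrt(251), so the residue is -(1125/126002)*sqrt(251).
The factor η**2 + 2*η/5 - 10 splits as (η - a)(η - a') with a = -1/5 + (1/5)*sqrt(251), a' = -1/5 - (1/5)*sqrt(251). At the order-2 pole a set g(η) = (η - a)^2*f(η) = [-18] / (η - a')^2.
Order-2 pole: residue = g'(a); g'(-1/5 + (1/5)*sqrt(251)) = (1125/126002)*sqrt(251), so the residue is (1125/126002)*sqrt(251).
List the singular points by increasing real part (a conjugate pair: the negative imaginary part first).

Radius of convergence at 0: -1/5 + (1/5)*sqrt(251).
At -1/5 - (1/5)*sqrt(251): a pole of order 2; residue -(1125/126002)*sqrt(251).
At -1/5 + (1/5)*sqrt(251): a pole of order 2; residue (1125/126002)*sqrt(251).


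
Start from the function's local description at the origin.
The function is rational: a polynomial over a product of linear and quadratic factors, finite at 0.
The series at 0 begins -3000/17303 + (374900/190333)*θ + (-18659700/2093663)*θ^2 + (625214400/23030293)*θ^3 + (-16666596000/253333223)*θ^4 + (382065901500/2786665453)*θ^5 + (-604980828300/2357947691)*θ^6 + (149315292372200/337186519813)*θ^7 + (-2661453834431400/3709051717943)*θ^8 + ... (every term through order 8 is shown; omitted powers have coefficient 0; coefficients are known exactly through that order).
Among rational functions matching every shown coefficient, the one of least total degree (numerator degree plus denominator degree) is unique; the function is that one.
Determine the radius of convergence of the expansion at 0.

The radius of convergence is 1.

No rational of total degree below 7 reproduces all 9 coefficients; solving the [1/6] Pade equations on them gives f(θ) = (13*θ/10 - 3/13)/((θ + 1)**3*(θ + 11/10)**3), whose expansion matches every shown term.
Denominator factor (θ + 11/10)^3: pole of order 3 at -11/10, modulus 11/10.
Denominator factor (θ + 1)^3: pole of order 3 at -1, modulus 1.
The radius of convergence is the smallest modulus among the singular points: 1.


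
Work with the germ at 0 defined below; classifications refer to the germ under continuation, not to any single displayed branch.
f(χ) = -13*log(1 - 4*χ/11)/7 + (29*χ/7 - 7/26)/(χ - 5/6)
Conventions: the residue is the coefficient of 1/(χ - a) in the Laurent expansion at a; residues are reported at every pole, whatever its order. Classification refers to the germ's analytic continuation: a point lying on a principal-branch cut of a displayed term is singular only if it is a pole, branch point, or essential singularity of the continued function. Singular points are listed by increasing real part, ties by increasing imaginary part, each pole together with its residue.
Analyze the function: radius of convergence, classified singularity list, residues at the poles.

Radius of convergence at 0: 5/6.
At 5/6: a pole of order 1; residue 869/273.
At 11/4: a logarithmic branch point.

Denominator factor (χ - 5/6): pole of order 1 at 5/6, modulus 5/6.
Branch term (-13/7)*log(1 - χ/(11/4)): its argument vanishes at χ = 11/4, a logarithmic branch point, modulus 11/4.
The radius of convergence is the smallest modulus among the singular points: 5/6.
The branch term is analytic at 5/6 and contributes nothing to the residue; only the rational part matters.
At the order-1 pole 5/6 set g(χ) = (χ - (5/6))*(rational part) = 29*χ/7 - 7/26.
Simple pole: residue = g(a) at a = 5/6, which is 869/273.
List the singular points by increasing real part (a conjugate pair: the negative imaginary part first).


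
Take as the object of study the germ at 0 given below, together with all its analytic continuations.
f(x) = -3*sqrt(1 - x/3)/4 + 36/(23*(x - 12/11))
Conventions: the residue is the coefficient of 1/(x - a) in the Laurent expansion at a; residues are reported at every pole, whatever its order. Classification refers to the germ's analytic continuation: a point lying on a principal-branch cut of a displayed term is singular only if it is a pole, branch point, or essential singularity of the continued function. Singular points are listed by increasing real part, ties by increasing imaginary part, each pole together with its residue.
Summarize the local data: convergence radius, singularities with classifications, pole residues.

Radius of convergence at 0: 12/11.
At 12/11: a pole of order 1; residue 36/23.
At 3: an algebraic (square-root) branch point.

Denominator factor (x - 12/11): pole of order 1 at 12/11, modulus 12/11.
Branch term (-3/4)*sqrt(1 - x/(3)): its argument vanishes at x = 3, a square-root branch point, modulus 3.
The radius of convergence is the smallest modulus among the singular points: 12/11.
The branch term is analytic at 12/11 and contributes nothing to the residue; only the rational part matters.
At the order-1 pole 12/11 set g(x) = (x - (12/11))*(rational part) = 36/23.
Simple pole: residue = g(a) at a = 12/11, which is 36/23.
List the singular points by increasing real part (a conjugate pair: the negative imaginary part first).


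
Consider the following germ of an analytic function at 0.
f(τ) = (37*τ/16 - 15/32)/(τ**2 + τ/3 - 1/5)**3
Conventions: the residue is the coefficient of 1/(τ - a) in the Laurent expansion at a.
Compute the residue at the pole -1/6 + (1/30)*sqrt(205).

The residue is -(6075/13448)*sqrt(205).

The factor τ**2 + τ/3 - 1/5 splits as (τ - a)(τ - a') with a = -1/6 + (1/30)*sqrt(205), a' = -1/6 - (1/30)*sqrt(205). At the order-3 pole a set g(τ) = (τ - a)^3*f(τ) = [37*τ/16 - 15/32] / (τ - a')^3.
Order-3 pole: residue = g''(a)/2; g''(-1/6 + (1/30)*sqrt(205)) = -(6075/6724)*sqrt(205), so the residue is -(6075/13448)*sqrt(205).


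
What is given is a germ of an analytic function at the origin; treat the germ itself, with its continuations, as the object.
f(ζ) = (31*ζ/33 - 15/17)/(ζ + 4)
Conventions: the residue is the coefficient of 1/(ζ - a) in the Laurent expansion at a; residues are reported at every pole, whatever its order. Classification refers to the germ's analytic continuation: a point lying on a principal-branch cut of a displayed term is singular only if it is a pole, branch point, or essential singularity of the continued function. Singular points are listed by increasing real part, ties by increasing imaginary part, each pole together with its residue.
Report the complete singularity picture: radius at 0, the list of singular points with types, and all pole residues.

Radius of convergence at 0: 4.
At -4: a pole of order 1; residue -2603/561.

Denominator factor (ζ + 4): pole of order 1 at -4, modulus 4.
The radius of convergence is the smallest modulus among the singular points: 4.
At the order-1 pole -4 set g(ζ) = (ζ - (-4))*f(ζ) = 31*ζ/33 - 15/17.
Simple pole: residue = g(a) at a = -4, which is -2603/561.


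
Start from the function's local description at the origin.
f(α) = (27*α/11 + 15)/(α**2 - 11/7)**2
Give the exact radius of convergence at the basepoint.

The radius of convergence is (1/7)*sqrt(77).

Denominator factor (α**2 - 11/7)^2: discriminant 44/7, real irrational roots (1/7)*sqrt(77) and -(1/7)*sqrt(77); poles of order 2, moduli (1/7)*sqrt(77) and (1/7)*sqrt(77).
The radius of convergence is the smallest modulus among the singular points: (1/7)*sqrt(77).


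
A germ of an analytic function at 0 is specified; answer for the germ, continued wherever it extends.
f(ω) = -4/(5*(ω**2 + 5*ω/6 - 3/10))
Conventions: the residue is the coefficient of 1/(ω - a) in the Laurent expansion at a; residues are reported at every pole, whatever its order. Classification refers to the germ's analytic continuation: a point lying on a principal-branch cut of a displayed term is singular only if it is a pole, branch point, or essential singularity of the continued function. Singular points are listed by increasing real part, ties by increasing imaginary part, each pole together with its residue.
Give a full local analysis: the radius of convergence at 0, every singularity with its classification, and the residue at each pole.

Radius of convergence at 0: -5/12 + (1/60)*sqrt(1705).
At -5/12 - (1/60)*sqrt(1705): a pole of order 1; residue (24/1705)*sqrt(1705).
At -5/12 + (1/60)*sqrt(1705): a pole of order 1; residue -(24/1705)*sqrt(1705).

Denominator factor (ω**2 + 5*ω/6 - 3/10): discriminant 341/180, real irrational roots -5/12 + (1/60)*sqrt(1705) and -5/12 - (1/60)*sqrt(1705); poles of order 1, moduli -5/12 + (1/60)*sqrt(1705) and 5/12 + (1/60)*sqrt(1705).
The radius of convergence is the smallest modulus among the singular points: -5/12 + (1/60)*sqrt(1705).
The factor ω**2 + 5*ω/6 - 3/10 splits as (ω - a)(ω - a') with a = -5/12 - (1/60)*sqrt(1705), a' = -5/12 + (1/60)*sqrt(1705). At the order-1 pole a set g(ω) = (ω - a)*f(ω) = [-4/5] / (ω - a').
Simple pole: residue = g(a) at a = -5/12 - (1/60)*sqrt(1705), which is (24/1705)*sqrt(1705).
The factor ω**2 + 5*ω/6 - 3/10 splits as (ω - a)(ω - a') with a = -5/12 + (1/60)*sqrt(1705), a' = -5/12 - (1/60)*sqrt(1705). At the order-1 pole a set g(ω) = (ω - a)*f(ω) = [-4/5] / (ω - a').
Simple pole: residue = g(a) at a = -5/12 + (1/60)*sqrt(1705), which is -(24/1705)*sqrt(1705).
List the singular points by increasing real part (a conjugate pair: the negative imaginary part first).


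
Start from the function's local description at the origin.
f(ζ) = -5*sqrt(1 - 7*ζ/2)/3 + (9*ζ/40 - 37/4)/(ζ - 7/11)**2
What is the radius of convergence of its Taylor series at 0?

Denominator factor (ζ - 7/11)^2: pole of order 2 at 7/11, modulus 7/11.
Branch term (-5/3)*sqrt(1 - ζ/(2/7)): its argument vanishes at ζ = 2/7, a square-root branch point, modulus 2/7.
The radius of convergence is the smallest modulus among the singular points: 2/7.

The radius of convergence is 2/7.


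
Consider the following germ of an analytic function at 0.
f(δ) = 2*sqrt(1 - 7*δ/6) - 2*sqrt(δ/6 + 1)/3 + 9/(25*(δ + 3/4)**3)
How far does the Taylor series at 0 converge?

The radius of convergence is 3/4.

Denominator factor (δ + 3/4)^3: pole of order 3 at -3/4, modulus 3/4.
Branch term (2)*sqrt(1 - δ/(6/7)): its argument vanishes at δ = 6/7, a square-root branch point, modulus 6/7.
Branch term (-2/3)*sqrt(1 - δ/(-6)): its argument vanishes at δ = -6, a square-root branch point, modulus 6.
The radius of convergence is the smallest modulus among the singular points: 3/4.


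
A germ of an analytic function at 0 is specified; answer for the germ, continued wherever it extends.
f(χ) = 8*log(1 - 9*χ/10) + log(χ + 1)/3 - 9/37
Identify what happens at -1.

The point is a logarithmic branch point.

The term (1/3)*log(1 - χ/(-1)) has argument 1 - -1/(-1) = 0 at -1: a logarithmic (infinitely-sheeted) branch point; the remaining terms are analytic or single-valued there.


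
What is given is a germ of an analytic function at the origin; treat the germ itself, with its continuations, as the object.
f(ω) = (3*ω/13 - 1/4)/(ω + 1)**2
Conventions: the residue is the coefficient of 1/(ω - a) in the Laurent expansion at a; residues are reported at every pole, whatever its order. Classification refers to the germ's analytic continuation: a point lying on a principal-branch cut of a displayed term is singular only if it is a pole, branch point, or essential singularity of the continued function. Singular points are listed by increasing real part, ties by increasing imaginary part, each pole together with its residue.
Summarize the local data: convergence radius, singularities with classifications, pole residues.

Denominator factor (ω + 1)^2: pole of order 2 at -1, modulus 1.
The radius of convergence is the smallest modulus among the singular points: 1.
At the order-2 pole -1 set g(ω) = (ω - (-1))^2*f(ω) = 3*ω/13 - 1/4.
Order-2 pole: residue = g'(a); g'(-1) = 3/13, so the residue is 3/13.

Radius of convergence at 0: 1.
At -1: a pole of order 2; residue 3/13.


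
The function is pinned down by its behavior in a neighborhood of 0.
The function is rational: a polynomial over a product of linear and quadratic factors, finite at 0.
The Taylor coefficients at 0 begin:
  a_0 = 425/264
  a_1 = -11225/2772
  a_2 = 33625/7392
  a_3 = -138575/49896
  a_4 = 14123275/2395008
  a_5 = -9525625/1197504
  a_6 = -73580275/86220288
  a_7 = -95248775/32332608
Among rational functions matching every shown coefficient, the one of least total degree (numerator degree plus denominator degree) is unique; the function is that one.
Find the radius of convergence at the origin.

No rational of total degree below 6 reproduces all 8 coefficients; solving the [2/4] Pade equations on them gives f(μ) = (5*μ**2/2 - 40*μ/21 + 34/33)/((μ + 6/5)**2*(μ**2 - 4*μ/9 + 4/9)), whose expansion matches every shown term.
Denominator factor (μ**2 - 4*μ/9 + 4/9): discriminant -128/81, complex-conjugate roots (2/9) + ((4/9)*sqrt(2))*i and (2/9) - ((4/9)*sqrt(2))*i; poles of order 1, moduli 2/3 and 2/3.
Denominator factor (μ + 6/5)^2: pole of order 2 at -6/5, modulus 6/5.
The radius of convergence is the smallest modulus among the singular points: 2/3.

The radius of convergence is 2/3.


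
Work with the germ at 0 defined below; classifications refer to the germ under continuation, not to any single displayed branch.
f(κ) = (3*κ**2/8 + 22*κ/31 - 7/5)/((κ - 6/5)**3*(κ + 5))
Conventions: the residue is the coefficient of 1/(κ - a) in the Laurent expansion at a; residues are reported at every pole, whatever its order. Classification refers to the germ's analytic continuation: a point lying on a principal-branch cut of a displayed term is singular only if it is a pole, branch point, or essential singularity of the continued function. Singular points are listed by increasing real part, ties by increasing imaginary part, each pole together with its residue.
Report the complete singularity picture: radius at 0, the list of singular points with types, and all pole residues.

Denominator factor (κ - 6/5)^3: pole of order 3 at 6/5, modulus 6/5.
Denominator factor (κ + 5): pole of order 1 at -5, modulus 5.
The radius of convergence is the smallest modulus among the singular points: 6/5.
At the order-1 pole -5 set g(κ) = (κ - (-5))*f(κ) = (3*κ**2/8 + 22*κ/31 - 7/5)/(κ - 6/5)**3.
Simple pole: residue = g(a) at a = -5, which is -137225/7388168.
At the order-3 pole 6/5 set g(κ) = (κ - (6/5))^3*f(κ) = (3*κ**2/8 + 22*κ/31 - 7/5)/(κ + 5).
Order-3 pole: residue = g''(a)/2; g''(6/5) = 137225/3694084, so the residue is 137225/7388168.
List the singular points by increasing real part (a conjugate pair: the negative imaginary part first).

Radius of convergence at 0: 6/5.
At -5: a pole of order 1; residue -137225/7388168.
At 6/5: a pole of order 3; residue 137225/7388168.


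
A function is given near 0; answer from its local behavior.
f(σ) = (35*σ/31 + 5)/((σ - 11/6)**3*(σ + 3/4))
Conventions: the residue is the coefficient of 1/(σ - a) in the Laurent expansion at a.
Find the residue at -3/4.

At the order-1 pole -3/4 set g(σ) = (σ - (-3/4))*f(σ) = (35*σ/31 + 5)/(σ - 11/6)**3.
Simple pole: residue = g(a) at a = -3/4, which is -222480/923521.

The residue is -222480/923521.


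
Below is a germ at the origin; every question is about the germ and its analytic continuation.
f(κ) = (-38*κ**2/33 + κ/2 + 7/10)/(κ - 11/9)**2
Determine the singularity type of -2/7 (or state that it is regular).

The point is a regular point.

Denominator factors: κ - 11/9 = -95/63 at κ = -2/7 — none vanishes.
So the germ continues analytically to -2/7.


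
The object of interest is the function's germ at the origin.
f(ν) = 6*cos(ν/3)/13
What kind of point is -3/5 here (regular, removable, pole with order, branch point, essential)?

The point is a regular point.

There is no denominator, hence no pole anywhere.
The factor cos(ν/3) is entire.
So the germ continues analytically to -3/5.


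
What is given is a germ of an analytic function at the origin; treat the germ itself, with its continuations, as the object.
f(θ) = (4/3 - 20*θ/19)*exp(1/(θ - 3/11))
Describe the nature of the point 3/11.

The exponent 1/(θ - (3/11)) has a pole at 3/11, so exp(1/(θ - (3/11))) takes every nonzero value near it: an essential singularity (not a pole of any order).

The point is an essential singularity.


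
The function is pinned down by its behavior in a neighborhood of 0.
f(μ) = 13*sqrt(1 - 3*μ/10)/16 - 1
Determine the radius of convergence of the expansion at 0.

Branch term (13/16)*sqrt(1 - μ/(10/3)): its argument vanishes at μ = 10/3, a square-root branch point, modulus 10/3.
The radius of convergence is the smallest modulus among the singular points: 10/3.

The radius of convergence is 10/3.


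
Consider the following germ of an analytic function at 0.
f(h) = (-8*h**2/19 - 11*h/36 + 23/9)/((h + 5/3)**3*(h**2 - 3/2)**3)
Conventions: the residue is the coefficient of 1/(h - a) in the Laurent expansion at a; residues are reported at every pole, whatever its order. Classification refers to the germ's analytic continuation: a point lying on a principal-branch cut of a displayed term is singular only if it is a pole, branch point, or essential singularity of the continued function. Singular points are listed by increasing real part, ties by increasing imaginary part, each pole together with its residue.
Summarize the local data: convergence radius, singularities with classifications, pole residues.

Denominator factor (h**2 - 3/2)^3: discriminant 6, real irrational roots (1/2)*sqrt(6) and -(1/2)*sqrt(6); poles of order 3, moduli (1/2)*sqrt(6) and (1/2)*sqrt(6).
Denominator factor (h + 5/3)^3: pole of order 3 at -5/3, modulus 5/3.
The radius of convergence is the smallest modulus among the singular points: (1/2)*sqrt(6).
At the order-3 pole -5/3 set g(h) = (h - (-5/3))^3*f(h) = (-8*h**2/19 - 11*h/36 + 23/9)/(h**2 - 3/2)**3.
Order-3 pole: residue = g''(a)/2; g''(-5/3) = 9508603608/122290517, so the residue is 4754301804/122290517.
The factor h**2 - 3/2 splits as (h - a)(h - a') with a = -(1/2)*sqrt(6), a' = (1/2)*sqrt(6). At the order-3 pole a set g(h) = (h - a)^3*f(h) = [(-8*h**2/19 - 11*h/36 + 23/9)/(h + 5/3)**3] / (h - a')^3.
Order-3 pole: residue = g''(a)/2; g''(-(1/2)*sqrt(6)) = -4754301804/122290517 - (23315627365/1467486204)*sqrt(6), so the residue is -2377150902/122290517 - (23315627365/2934972408)*sqrt(6).
The factor h**2 - 3/2 splits as (h - a)(h - a') with a = (1/2)*sqrt(6), a' = -(1/2)*sqrt(6). At the order-3 pole a set g(h) = (h - a)^3*f(h) = [(-8*h**2/19 - 11*h/36 + 23/9)/(h + 5/3)**3] / (h - a')^3.
Order-3 pole: residue = g''(a)/2; g''((1/2)*sqrt(6)) = -4754301804/122290517 + (23315627365/1467486204)*sqrt(6), so the residue is -2377150902/122290517 + (23315627365/2934972408)*sqrt(6).
List the singular points by increasing real part (a conjugate pair: the negative imaginary part first).

Radius of convergence at 0: (1/2)*sqrt(6).
At -5/3: a pole of order 3; residue 4754301804/122290517.
At -(1/2)*sqrt(6): a pole of order 3; residue -2377150902/122290517 - (23315627365/2934972408)*sqrt(6).
At (1/2)*sqrt(6): a pole of order 3; residue -2377150902/122290517 + (23315627365/2934972408)*sqrt(6).


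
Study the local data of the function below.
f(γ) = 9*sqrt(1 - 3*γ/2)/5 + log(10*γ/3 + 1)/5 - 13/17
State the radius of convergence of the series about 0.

Branch term (9/5)*sqrt(1 - γ/(2/3)): its argument vanishes at γ = 2/3, a square-root branch point, modulus 2/3.
Branch term (1/5)*log(1 - γ/(-3/10)): its argument vanishes at γ = -3/10, a logarithmic branch point, modulus 3/10.
The radius of convergence is the smallest modulus among the singular points: 3/10.

The radius of convergence is 3/10.


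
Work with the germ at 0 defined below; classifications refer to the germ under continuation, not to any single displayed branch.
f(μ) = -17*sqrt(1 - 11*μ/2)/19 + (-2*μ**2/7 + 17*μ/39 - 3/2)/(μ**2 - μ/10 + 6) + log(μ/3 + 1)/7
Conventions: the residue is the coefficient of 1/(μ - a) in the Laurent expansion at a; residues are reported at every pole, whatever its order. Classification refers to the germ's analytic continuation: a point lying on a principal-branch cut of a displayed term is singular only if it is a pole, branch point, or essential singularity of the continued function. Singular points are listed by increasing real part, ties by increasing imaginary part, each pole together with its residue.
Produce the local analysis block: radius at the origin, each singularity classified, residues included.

Radius of convergence at 0: 2/11.
At -3: a logarithmic branch point.
At (1/20) - ((1/20)*sqrt(2399))*i: a pole of order 1; residue (278/1365) + ((3203/3274635)*sqrt(2399))*i.
At (1/20) + ((1/20)*sqrt(2399))*i: a pole of order 1; residue (278/1365) - ((3203/3274635)*sqrt(2399))*i.
At 2/11: an algebraic (square-root) branch point.

Denominator factor (μ**2 - μ/10 + 6): discriminant -2399/100, complex-conjugate roots (1/20) + ((1/20)*sqrt(2399))*i and (1/20) - ((1/20)*sqrt(2399))*i; poles of order 1, moduli sqrt(6) and sqrt(6).
Branch term (1/7)*log(1 - μ/(-3)): its argument vanishes at μ = -3, a logarithmic branch point, modulus 3.
Branch term (-17/19)*sqrt(1 - μ/(2/11)): its argument vanishes at μ = 2/11, a square-root branch point, modulus 2/11.
The radius of convergence is the smallest modulus among the singular points: 2/11.
The branch terms are analytic at (1/20) - ((1/20)*sqrt(2399))*i and contribute nothing to the residue; only the rational part matters.
The factor μ**2 - μ/10 + 6 splits as (μ - a)(μ - a') with a = (1/20) - ((1/20)*sqrt(2399))*i, a' = (1/20) + ((1/20)*sqrt(2399))*i. At the order-1 pole a set g(μ) = (μ - a)*(rational part) = [-2*μ**2/7 + 17*μ/39 - 3/2] / (μ - a').
Simple pole: residue = g(a) at a = (1/20) - ((1/20)*sqrt(2399))*i, which is (278/1365) + ((3203/3274635)*sqrt(2399))*i.
The branch terms are analytic at (1/20) + ((1/20)*sqrt(2399))*i and contribute nothing to the residue; only the rational part matters.
The factor μ**2 - μ/10 + 6 splits as (μ - a)(μ - a') with a = (1/20) + ((1/20)*sqrt(2399))*i, a' = (1/20) - ((1/20)*sqrt(2399))*i. At the order-1 pole a set g(μ) = (μ - a)*(rational part) = [-2*μ**2/7 + 17*μ/39 - 3/2] / (μ - a').
Simple pole: residue = g(a) at a = (1/20) + ((1/20)*sqrt(2399))*i, which is (278/1365) - ((3203/3274635)*sqrt(2399))*i.
List the singular points by increasing real part (a conjugate pair: the negative imaginary part first).


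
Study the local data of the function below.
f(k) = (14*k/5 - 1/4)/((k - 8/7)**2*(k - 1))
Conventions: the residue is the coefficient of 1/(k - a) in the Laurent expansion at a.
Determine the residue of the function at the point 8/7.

The residue is -2499/20.

At the order-2 pole 8/7 set g(k) = (k - (8/7))^2*f(k) = (14*k/5 - 1/4)/(k - 1).
Order-2 pole: residue = g'(a); g'(8/7) = -2499/20, so the residue is -2499/20.


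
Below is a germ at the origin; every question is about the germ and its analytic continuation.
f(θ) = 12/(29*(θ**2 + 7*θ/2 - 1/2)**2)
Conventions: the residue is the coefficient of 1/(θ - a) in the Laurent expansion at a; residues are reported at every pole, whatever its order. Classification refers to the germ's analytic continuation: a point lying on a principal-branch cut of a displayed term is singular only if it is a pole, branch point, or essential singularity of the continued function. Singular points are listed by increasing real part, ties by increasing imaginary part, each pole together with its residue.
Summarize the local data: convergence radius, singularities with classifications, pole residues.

Radius of convergence at 0: -7/4 + (1/4)*sqrt(57).
At -7/4 - (1/4)*sqrt(57): a pole of order 2; residue (64/31407)*sqrt(57).
At -7/4 + (1/4)*sqrt(57): a pole of order 2; residue -(64/31407)*sqrt(57).

Denominator factor (θ**2 + 7*θ/2 - 1/2)^2: discriminant 57/4, real irrational roots -7/4 + (1/4)*sqrt(57) and -7/4 - (1/4)*sqrt(57); poles of order 2, moduli -7/4 + (1/4)*sqrt(57) and 7/4 + (1/4)*sqrt(57).
The radius of convergence is the smallest modulus among the singular points: -7/4 + (1/4)*sqrt(57).
The factor θ**2 + 7*θ/2 - 1/2 splits as (θ - a)(θ - a') with a = -7/4 - (1/4)*sqrt(57), a' = -7/4 + (1/4)*sqrt(57). At the order-2 pole a set g(θ) = (θ - a)^2*f(θ) = [12/29] / (θ - a')^2.
Order-2 pole: residue = g'(a); g'(-7/4 - (1/4)*sqrt(57)) = (64/31407)*sqrt(57), so the residue is (64/31407)*sqrt(57).
The factor θ**2 + 7*θ/2 - 1/2 splits as (θ - a)(θ - a') with a = -7/4 + (1/4)*sqrt(57), a' = -7/4 - (1/4)*sqrt(57). At the order-2 pole a set g(θ) = (θ - a)^2*f(θ) = [12/29] / (θ - a')^2.
Order-2 pole: residue = g'(a); g'(-7/4 + (1/4)*sqrt(57)) = -(64/31407)*sqrt(57), so the residue is -(64/31407)*sqrt(57).
List the singular points by increasing real part (a conjugate pair: the negative imaginary part first).
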